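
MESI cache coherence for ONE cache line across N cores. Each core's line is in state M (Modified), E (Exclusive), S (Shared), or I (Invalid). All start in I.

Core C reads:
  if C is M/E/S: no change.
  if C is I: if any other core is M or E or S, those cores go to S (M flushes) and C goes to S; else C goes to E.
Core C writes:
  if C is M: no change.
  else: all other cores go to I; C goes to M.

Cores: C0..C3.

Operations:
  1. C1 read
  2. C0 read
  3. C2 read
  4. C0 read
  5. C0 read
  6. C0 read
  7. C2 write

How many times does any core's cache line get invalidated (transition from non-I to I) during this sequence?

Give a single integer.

Answer: 2

Derivation:
Op 1: C1 read [C1 read from I: no other sharers -> C1=E (exclusive)] -> [I,E,I,I] (invalidations this op: 0; running total: 0)
Op 2: C0 read [C0 read from I: others=['C1=E'] -> C0=S, others downsized to S] -> [S,S,I,I] (invalidations this op: 0; running total: 0)
Op 3: C2 read [C2 read from I: others=['C0=S', 'C1=S'] -> C2=S, others downsized to S] -> [S,S,S,I] (invalidations this op: 0; running total: 0)
Op 4: C0 read [C0 read: already in S, no change] -> [S,S,S,I] (invalidations this op: 0; running total: 0)
Op 5: C0 read [C0 read: already in S, no change] -> [S,S,S,I] (invalidations this op: 0; running total: 0)
Op 6: C0 read [C0 read: already in S, no change] -> [S,S,S,I] (invalidations this op: 0; running total: 0)
Op 7: C2 write [C2 write: invalidate ['C0=S', 'C1=S'] -> C2=M] -> [I,I,M,I] (invalidations this op: 2; running total: 2)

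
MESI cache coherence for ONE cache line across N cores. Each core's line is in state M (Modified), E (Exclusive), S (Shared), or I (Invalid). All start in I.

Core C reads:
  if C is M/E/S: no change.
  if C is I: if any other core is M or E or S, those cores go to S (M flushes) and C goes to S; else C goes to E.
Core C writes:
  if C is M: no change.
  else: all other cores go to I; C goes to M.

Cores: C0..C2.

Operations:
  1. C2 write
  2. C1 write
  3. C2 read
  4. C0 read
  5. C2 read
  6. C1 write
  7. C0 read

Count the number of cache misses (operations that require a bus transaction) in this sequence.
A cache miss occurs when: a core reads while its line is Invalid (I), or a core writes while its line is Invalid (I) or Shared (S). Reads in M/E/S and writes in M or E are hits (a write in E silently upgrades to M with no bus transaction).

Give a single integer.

Op 1: C2 write [C2 write: invalidate none -> C2=M] -> [I,I,M] [MISS #1: write from I]
Op 2: C1 write [C1 write: invalidate ['C2=M'] -> C1=M] -> [I,M,I] [MISS #2: write from I]
Op 3: C2 read [C2 read from I: others=['C1=M'] -> C2=S, others downsized to S] -> [I,S,S] [MISS #3: read from I]
Op 4: C0 read [C0 read from I: others=['C1=S', 'C2=S'] -> C0=S, others downsized to S] -> [S,S,S] [MISS #4: read from I]
Op 5: C2 read [C2 read: already in S, no change] -> [S,S,S] [hit: read from S]
Op 6: C1 write [C1 write: invalidate ['C0=S', 'C2=S'] -> C1=M] -> [I,M,I] [MISS #5: write from S]
Op 7: C0 read [C0 read from I: others=['C1=M'] -> C0=S, others downsized to S] -> [S,S,I] [MISS #6: read from I]

Answer: 6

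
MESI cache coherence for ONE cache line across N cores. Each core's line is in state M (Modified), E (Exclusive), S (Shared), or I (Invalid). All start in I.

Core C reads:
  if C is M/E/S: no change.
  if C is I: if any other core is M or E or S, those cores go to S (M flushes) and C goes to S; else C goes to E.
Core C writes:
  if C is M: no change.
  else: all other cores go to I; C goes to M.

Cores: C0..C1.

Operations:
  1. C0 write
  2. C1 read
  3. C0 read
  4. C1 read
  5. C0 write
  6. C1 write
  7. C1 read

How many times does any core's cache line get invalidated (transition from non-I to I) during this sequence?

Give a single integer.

Op 1: C0 write [C0 write: invalidate none -> C0=M] -> [M,I] (invalidations this op: 0; running total: 0)
Op 2: C1 read [C1 read from I: others=['C0=M'] -> C1=S, others downsized to S] -> [S,S] (invalidations this op: 0; running total: 0)
Op 3: C0 read [C0 read: already in S, no change] -> [S,S] (invalidations this op: 0; running total: 0)
Op 4: C1 read [C1 read: already in S, no change] -> [S,S] (invalidations this op: 0; running total: 0)
Op 5: C0 write [C0 write: invalidate ['C1=S'] -> C0=M] -> [M,I] (invalidations this op: 1; running total: 1)
Op 6: C1 write [C1 write: invalidate ['C0=M'] -> C1=M] -> [I,M] (invalidations this op: 1; running total: 2)
Op 7: C1 read [C1 read: already in M, no change] -> [I,M] (invalidations this op: 0; running total: 2)

Answer: 2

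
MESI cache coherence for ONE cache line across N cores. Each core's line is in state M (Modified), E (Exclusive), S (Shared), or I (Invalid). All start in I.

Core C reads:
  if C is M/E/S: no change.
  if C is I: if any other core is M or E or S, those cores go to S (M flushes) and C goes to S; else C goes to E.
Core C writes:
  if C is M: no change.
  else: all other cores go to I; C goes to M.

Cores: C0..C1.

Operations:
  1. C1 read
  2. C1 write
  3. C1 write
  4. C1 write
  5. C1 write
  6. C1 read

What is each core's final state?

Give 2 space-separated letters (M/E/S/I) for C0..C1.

Op 1: C1 read [C1 read from I: no other sharers -> C1=E (exclusive)] -> [I,E]
Op 2: C1 write [C1 write: invalidate none -> C1=M] -> [I,M]
Op 3: C1 write [C1 write: already M (modified), no change] -> [I,M]
Op 4: C1 write [C1 write: already M (modified), no change] -> [I,M]
Op 5: C1 write [C1 write: already M (modified), no change] -> [I,M]
Op 6: C1 read [C1 read: already in M, no change] -> [I,M]

Answer: I M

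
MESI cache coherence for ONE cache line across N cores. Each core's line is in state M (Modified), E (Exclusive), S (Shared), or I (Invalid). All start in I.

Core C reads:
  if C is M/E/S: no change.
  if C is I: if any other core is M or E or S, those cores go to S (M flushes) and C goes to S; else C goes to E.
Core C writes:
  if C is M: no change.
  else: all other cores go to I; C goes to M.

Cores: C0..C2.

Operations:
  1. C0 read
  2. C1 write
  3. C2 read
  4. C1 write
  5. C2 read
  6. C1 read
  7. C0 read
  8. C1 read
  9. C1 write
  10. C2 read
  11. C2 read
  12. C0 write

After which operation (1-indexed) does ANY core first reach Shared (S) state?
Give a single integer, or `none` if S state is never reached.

Op 1: C0 read [C0 read from I: no other sharers -> C0=E (exclusive)] -> [E,I,I]
Op 2: C1 write [C1 write: invalidate ['C0=E'] -> C1=M] -> [I,M,I]
Op 3: C2 read [C2 read from I: others=['C1=M'] -> C2=S, others downsized to S] -> [I,S,S]
  -> First S state at op 3; remaining ops need not be traced.

Answer: 3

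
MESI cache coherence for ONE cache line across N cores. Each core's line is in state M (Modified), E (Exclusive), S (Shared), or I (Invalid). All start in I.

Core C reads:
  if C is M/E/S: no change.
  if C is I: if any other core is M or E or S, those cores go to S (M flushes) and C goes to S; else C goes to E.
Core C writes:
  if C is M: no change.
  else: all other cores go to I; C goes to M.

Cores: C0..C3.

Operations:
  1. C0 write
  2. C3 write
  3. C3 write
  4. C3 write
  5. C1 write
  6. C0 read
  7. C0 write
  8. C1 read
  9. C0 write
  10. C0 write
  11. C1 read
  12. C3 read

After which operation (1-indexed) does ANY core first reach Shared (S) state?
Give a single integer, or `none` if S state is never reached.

Op 1: C0 write [C0 write: invalidate none -> C0=M] -> [M,I,I,I]
Op 2: C3 write [C3 write: invalidate ['C0=M'] -> C3=M] -> [I,I,I,M]
Op 3: C3 write [C3 write: already M (modified), no change] -> [I,I,I,M]
Op 4: C3 write [C3 write: already M (modified), no change] -> [I,I,I,M]
Op 5: C1 write [C1 write: invalidate ['C3=M'] -> C1=M] -> [I,M,I,I]
Op 6: C0 read [C0 read from I: others=['C1=M'] -> C0=S, others downsized to S] -> [S,S,I,I]
  -> First S state at op 6; remaining ops need not be traced.

Answer: 6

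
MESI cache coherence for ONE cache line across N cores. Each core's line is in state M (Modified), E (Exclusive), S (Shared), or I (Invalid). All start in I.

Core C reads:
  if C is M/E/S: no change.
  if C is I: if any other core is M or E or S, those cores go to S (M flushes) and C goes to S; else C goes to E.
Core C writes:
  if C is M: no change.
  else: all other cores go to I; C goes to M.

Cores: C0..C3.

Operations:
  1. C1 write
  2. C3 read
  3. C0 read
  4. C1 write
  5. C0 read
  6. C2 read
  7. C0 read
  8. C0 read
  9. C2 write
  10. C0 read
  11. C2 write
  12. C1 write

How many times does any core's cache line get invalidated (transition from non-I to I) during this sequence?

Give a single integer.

Op 1: C1 write [C1 write: invalidate none -> C1=M] -> [I,M,I,I] (invalidations this op: 0; running total: 0)
Op 2: C3 read [C3 read from I: others=['C1=M'] -> C3=S, others downsized to S] -> [I,S,I,S] (invalidations this op: 0; running total: 0)
Op 3: C0 read [C0 read from I: others=['C1=S', 'C3=S'] -> C0=S, others downsized to S] -> [S,S,I,S] (invalidations this op: 0; running total: 0)
Op 4: C1 write [C1 write: invalidate ['C0=S', 'C3=S'] -> C1=M] -> [I,M,I,I] (invalidations this op: 2; running total: 2)
Op 5: C0 read [C0 read from I: others=['C1=M'] -> C0=S, others downsized to S] -> [S,S,I,I] (invalidations this op: 0; running total: 2)
Op 6: C2 read [C2 read from I: others=['C0=S', 'C1=S'] -> C2=S, others downsized to S] -> [S,S,S,I] (invalidations this op: 0; running total: 2)
Op 7: C0 read [C0 read: already in S, no change] -> [S,S,S,I] (invalidations this op: 0; running total: 2)
Op 8: C0 read [C0 read: already in S, no change] -> [S,S,S,I] (invalidations this op: 0; running total: 2)
Op 9: C2 write [C2 write: invalidate ['C0=S', 'C1=S'] -> C2=M] -> [I,I,M,I] (invalidations this op: 2; running total: 4)
Op 10: C0 read [C0 read from I: others=['C2=M'] -> C0=S, others downsized to S] -> [S,I,S,I] (invalidations this op: 0; running total: 4)
Op 11: C2 write [C2 write: invalidate ['C0=S'] -> C2=M] -> [I,I,M,I] (invalidations this op: 1; running total: 5)
Op 12: C1 write [C1 write: invalidate ['C2=M'] -> C1=M] -> [I,M,I,I] (invalidations this op: 1; running total: 6)

Answer: 6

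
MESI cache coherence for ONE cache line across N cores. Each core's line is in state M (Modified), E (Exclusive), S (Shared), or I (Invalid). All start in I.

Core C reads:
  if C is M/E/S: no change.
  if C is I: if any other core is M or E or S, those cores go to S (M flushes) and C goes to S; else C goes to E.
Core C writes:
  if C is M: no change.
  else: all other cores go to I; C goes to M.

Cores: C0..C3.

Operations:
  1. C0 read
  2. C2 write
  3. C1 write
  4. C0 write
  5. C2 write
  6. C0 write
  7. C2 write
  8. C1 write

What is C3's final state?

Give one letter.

Op 1: C0 read [C0 read from I: no other sharers -> C0=E (exclusive)] -> [E,I,I,I]
Op 2: C2 write [C2 write: invalidate ['C0=E'] -> C2=M] -> [I,I,M,I]
Op 3: C1 write [C1 write: invalidate ['C2=M'] -> C1=M] -> [I,M,I,I]
Op 4: C0 write [C0 write: invalidate ['C1=M'] -> C0=M] -> [M,I,I,I]
Op 5: C2 write [C2 write: invalidate ['C0=M'] -> C2=M] -> [I,I,M,I]
Op 6: C0 write [C0 write: invalidate ['C2=M'] -> C0=M] -> [M,I,I,I]
Op 7: C2 write [C2 write: invalidate ['C0=M'] -> C2=M] -> [I,I,M,I]
Op 8: C1 write [C1 write: invalidate ['C2=M'] -> C1=M] -> [I,M,I,I]

Answer: I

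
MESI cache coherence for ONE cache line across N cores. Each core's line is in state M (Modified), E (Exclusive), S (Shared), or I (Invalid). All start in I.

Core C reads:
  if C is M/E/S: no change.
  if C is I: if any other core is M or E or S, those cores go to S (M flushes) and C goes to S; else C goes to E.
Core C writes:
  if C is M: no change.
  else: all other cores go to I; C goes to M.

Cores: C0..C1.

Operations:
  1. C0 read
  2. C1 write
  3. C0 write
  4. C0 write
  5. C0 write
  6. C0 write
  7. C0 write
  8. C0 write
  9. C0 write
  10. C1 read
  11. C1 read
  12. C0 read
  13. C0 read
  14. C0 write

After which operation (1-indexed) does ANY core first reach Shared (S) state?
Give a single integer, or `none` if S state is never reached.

Op 1: C0 read [C0 read from I: no other sharers -> C0=E (exclusive)] -> [E,I]
Op 2: C1 write [C1 write: invalidate ['C0=E'] -> C1=M] -> [I,M]
Op 3: C0 write [C0 write: invalidate ['C1=M'] -> C0=M] -> [M,I]
Op 4: C0 write [C0 write: already M (modified), no change] -> [M,I]
Op 5: C0 write [C0 write: already M (modified), no change] -> [M,I]
Op 6: C0 write [C0 write: already M (modified), no change] -> [M,I]
Op 7: C0 write [C0 write: already M (modified), no change] -> [M,I]
Op 8: C0 write [C0 write: already M (modified), no change] -> [M,I]
Op 9: C0 write [C0 write: already M (modified), no change] -> [M,I]
Op 10: C1 read [C1 read from I: others=['C0=M'] -> C1=S, others downsized to S] -> [S,S]
  -> First S state at op 10; remaining ops need not be traced.

Answer: 10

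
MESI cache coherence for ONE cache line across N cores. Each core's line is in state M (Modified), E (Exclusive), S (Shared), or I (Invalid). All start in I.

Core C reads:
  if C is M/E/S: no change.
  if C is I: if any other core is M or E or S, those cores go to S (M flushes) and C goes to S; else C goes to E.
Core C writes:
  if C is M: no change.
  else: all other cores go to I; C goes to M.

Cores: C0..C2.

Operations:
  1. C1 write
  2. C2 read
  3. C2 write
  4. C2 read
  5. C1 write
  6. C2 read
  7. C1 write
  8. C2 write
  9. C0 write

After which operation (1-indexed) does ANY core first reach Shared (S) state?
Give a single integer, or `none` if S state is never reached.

Op 1: C1 write [C1 write: invalidate none -> C1=M] -> [I,M,I]
Op 2: C2 read [C2 read from I: others=['C1=M'] -> C2=S, others downsized to S] -> [I,S,S]
  -> First S state at op 2; remaining ops need not be traced.

Answer: 2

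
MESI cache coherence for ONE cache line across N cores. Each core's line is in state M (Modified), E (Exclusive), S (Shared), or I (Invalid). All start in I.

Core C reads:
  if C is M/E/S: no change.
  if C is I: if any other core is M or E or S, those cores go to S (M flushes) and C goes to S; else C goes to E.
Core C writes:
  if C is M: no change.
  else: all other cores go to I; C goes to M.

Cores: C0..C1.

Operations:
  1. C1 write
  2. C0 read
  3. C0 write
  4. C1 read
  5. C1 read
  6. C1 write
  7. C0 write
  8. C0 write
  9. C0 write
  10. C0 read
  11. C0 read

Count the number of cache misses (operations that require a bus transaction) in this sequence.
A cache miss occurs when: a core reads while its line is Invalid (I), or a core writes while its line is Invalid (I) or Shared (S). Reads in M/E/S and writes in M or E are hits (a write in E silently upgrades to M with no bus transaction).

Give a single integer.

Op 1: C1 write [C1 write: invalidate none -> C1=M] -> [I,M] [MISS #1: write from I]
Op 2: C0 read [C0 read from I: others=['C1=M'] -> C0=S, others downsized to S] -> [S,S] [MISS #2: read from I]
Op 3: C0 write [C0 write: invalidate ['C1=S'] -> C0=M] -> [M,I] [MISS #3: write from S]
Op 4: C1 read [C1 read from I: others=['C0=M'] -> C1=S, others downsized to S] -> [S,S] [MISS #4: read from I]
Op 5: C1 read [C1 read: already in S, no change] -> [S,S] [hit: read from S]
Op 6: C1 write [C1 write: invalidate ['C0=S'] -> C1=M] -> [I,M] [MISS #5: write from S]
Op 7: C0 write [C0 write: invalidate ['C1=M'] -> C0=M] -> [M,I] [MISS #6: write from I]
Op 8: C0 write [C0 write: already M (modified), no change] -> [M,I] [hit: write from M]
Op 9: C0 write [C0 write: already M (modified), no change] -> [M,I] [hit: write from M]
Op 10: C0 read [C0 read: already in M, no change] -> [M,I] [hit: read from M]
Op 11: C0 read [C0 read: already in M, no change] -> [M,I] [hit: read from M]

Answer: 6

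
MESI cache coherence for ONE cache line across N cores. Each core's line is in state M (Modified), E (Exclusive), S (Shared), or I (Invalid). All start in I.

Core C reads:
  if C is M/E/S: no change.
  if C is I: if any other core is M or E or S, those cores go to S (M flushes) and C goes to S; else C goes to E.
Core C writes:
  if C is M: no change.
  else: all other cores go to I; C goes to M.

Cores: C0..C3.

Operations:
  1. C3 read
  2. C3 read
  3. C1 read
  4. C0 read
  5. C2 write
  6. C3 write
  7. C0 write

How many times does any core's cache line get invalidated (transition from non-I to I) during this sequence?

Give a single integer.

Answer: 5

Derivation:
Op 1: C3 read [C3 read from I: no other sharers -> C3=E (exclusive)] -> [I,I,I,E] (invalidations this op: 0; running total: 0)
Op 2: C3 read [C3 read: already in E, no change] -> [I,I,I,E] (invalidations this op: 0; running total: 0)
Op 3: C1 read [C1 read from I: others=['C3=E'] -> C1=S, others downsized to S] -> [I,S,I,S] (invalidations this op: 0; running total: 0)
Op 4: C0 read [C0 read from I: others=['C1=S', 'C3=S'] -> C0=S, others downsized to S] -> [S,S,I,S] (invalidations this op: 0; running total: 0)
Op 5: C2 write [C2 write: invalidate ['C0=S', 'C1=S', 'C3=S'] -> C2=M] -> [I,I,M,I] (invalidations this op: 3; running total: 3)
Op 6: C3 write [C3 write: invalidate ['C2=M'] -> C3=M] -> [I,I,I,M] (invalidations this op: 1; running total: 4)
Op 7: C0 write [C0 write: invalidate ['C3=M'] -> C0=M] -> [M,I,I,I] (invalidations this op: 1; running total: 5)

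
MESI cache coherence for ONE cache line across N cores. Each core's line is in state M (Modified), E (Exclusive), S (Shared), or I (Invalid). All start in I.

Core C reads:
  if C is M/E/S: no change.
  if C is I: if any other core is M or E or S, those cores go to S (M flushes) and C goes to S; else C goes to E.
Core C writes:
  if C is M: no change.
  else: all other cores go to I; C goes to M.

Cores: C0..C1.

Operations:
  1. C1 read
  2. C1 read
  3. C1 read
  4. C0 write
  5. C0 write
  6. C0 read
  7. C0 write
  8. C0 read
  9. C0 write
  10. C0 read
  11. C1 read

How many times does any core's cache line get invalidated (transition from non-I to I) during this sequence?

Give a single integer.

Op 1: C1 read [C1 read from I: no other sharers -> C1=E (exclusive)] -> [I,E] (invalidations this op: 0; running total: 0)
Op 2: C1 read [C1 read: already in E, no change] -> [I,E] (invalidations this op: 0; running total: 0)
Op 3: C1 read [C1 read: already in E, no change] -> [I,E] (invalidations this op: 0; running total: 0)
Op 4: C0 write [C0 write: invalidate ['C1=E'] -> C0=M] -> [M,I] (invalidations this op: 1; running total: 1)
Op 5: C0 write [C0 write: already M (modified), no change] -> [M,I] (invalidations this op: 0; running total: 1)
Op 6: C0 read [C0 read: already in M, no change] -> [M,I] (invalidations this op: 0; running total: 1)
Op 7: C0 write [C0 write: already M (modified), no change] -> [M,I] (invalidations this op: 0; running total: 1)
Op 8: C0 read [C0 read: already in M, no change] -> [M,I] (invalidations this op: 0; running total: 1)
Op 9: C0 write [C0 write: already M (modified), no change] -> [M,I] (invalidations this op: 0; running total: 1)
Op 10: C0 read [C0 read: already in M, no change] -> [M,I] (invalidations this op: 0; running total: 1)
Op 11: C1 read [C1 read from I: others=['C0=M'] -> C1=S, others downsized to S] -> [S,S] (invalidations this op: 0; running total: 1)

Answer: 1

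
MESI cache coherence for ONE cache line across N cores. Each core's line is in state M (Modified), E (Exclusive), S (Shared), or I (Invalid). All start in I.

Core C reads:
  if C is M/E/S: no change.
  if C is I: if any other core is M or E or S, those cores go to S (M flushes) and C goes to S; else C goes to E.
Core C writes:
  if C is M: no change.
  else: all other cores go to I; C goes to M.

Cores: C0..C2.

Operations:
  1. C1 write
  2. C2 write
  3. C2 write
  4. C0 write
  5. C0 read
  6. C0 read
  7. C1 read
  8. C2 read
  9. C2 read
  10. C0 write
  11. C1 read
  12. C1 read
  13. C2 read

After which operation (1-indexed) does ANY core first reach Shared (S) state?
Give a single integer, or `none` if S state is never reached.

Op 1: C1 write [C1 write: invalidate none -> C1=M] -> [I,M,I]
Op 2: C2 write [C2 write: invalidate ['C1=M'] -> C2=M] -> [I,I,M]
Op 3: C2 write [C2 write: already M (modified), no change] -> [I,I,M]
Op 4: C0 write [C0 write: invalidate ['C2=M'] -> C0=M] -> [M,I,I]
Op 5: C0 read [C0 read: already in M, no change] -> [M,I,I]
Op 6: C0 read [C0 read: already in M, no change] -> [M,I,I]
Op 7: C1 read [C1 read from I: others=['C0=M'] -> C1=S, others downsized to S] -> [S,S,I]
  -> First S state at op 7; remaining ops need not be traced.

Answer: 7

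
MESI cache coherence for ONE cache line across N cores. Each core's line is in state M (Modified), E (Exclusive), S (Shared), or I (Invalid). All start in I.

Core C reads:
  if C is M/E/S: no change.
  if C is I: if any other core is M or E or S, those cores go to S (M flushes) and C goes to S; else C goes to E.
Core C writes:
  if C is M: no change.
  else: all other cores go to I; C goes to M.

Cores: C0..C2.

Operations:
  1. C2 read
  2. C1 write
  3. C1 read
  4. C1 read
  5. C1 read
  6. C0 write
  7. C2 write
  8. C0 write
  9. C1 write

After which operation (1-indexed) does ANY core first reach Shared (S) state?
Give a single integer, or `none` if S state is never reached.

Op 1: C2 read [C2 read from I: no other sharers -> C2=E (exclusive)] -> [I,I,E]
Op 2: C1 write [C1 write: invalidate ['C2=E'] -> C1=M] -> [I,M,I]
Op 3: C1 read [C1 read: already in M, no change] -> [I,M,I]
Op 4: C1 read [C1 read: already in M, no change] -> [I,M,I]
Op 5: C1 read [C1 read: already in M, no change] -> [I,M,I]
Op 6: C0 write [C0 write: invalidate ['C1=M'] -> C0=M] -> [M,I,I]
Op 7: C2 write [C2 write: invalidate ['C0=M'] -> C2=M] -> [I,I,M]
Op 8: C0 write [C0 write: invalidate ['C2=M'] -> C0=M] -> [M,I,I]
Op 9: C1 write [C1 write: invalidate ['C0=M'] -> C1=M] -> [I,M,I]
S state never reached in this sequence.

Answer: none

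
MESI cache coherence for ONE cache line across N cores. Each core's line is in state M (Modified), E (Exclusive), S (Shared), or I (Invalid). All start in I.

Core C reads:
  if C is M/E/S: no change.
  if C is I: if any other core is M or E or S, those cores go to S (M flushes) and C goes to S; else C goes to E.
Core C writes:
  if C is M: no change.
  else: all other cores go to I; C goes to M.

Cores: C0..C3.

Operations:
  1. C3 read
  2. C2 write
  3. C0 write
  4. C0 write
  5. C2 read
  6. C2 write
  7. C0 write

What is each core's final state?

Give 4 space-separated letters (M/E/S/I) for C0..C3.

Answer: M I I I

Derivation:
Op 1: C3 read [C3 read from I: no other sharers -> C3=E (exclusive)] -> [I,I,I,E]
Op 2: C2 write [C2 write: invalidate ['C3=E'] -> C2=M] -> [I,I,M,I]
Op 3: C0 write [C0 write: invalidate ['C2=M'] -> C0=M] -> [M,I,I,I]
Op 4: C0 write [C0 write: already M (modified), no change] -> [M,I,I,I]
Op 5: C2 read [C2 read from I: others=['C0=M'] -> C2=S, others downsized to S] -> [S,I,S,I]
Op 6: C2 write [C2 write: invalidate ['C0=S'] -> C2=M] -> [I,I,M,I]
Op 7: C0 write [C0 write: invalidate ['C2=M'] -> C0=M] -> [M,I,I,I]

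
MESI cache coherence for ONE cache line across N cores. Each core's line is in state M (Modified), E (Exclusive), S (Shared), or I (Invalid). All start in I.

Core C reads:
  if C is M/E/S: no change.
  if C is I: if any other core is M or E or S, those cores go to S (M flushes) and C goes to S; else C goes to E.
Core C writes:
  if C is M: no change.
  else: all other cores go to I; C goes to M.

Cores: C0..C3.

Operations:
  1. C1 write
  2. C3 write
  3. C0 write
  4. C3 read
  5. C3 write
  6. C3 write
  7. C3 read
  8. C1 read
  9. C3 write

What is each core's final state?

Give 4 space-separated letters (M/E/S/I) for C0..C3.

Answer: I I I M

Derivation:
Op 1: C1 write [C1 write: invalidate none -> C1=M] -> [I,M,I,I]
Op 2: C3 write [C3 write: invalidate ['C1=M'] -> C3=M] -> [I,I,I,M]
Op 3: C0 write [C0 write: invalidate ['C3=M'] -> C0=M] -> [M,I,I,I]
Op 4: C3 read [C3 read from I: others=['C0=M'] -> C3=S, others downsized to S] -> [S,I,I,S]
Op 5: C3 write [C3 write: invalidate ['C0=S'] -> C3=M] -> [I,I,I,M]
Op 6: C3 write [C3 write: already M (modified), no change] -> [I,I,I,M]
Op 7: C3 read [C3 read: already in M, no change] -> [I,I,I,M]
Op 8: C1 read [C1 read from I: others=['C3=M'] -> C1=S, others downsized to S] -> [I,S,I,S]
Op 9: C3 write [C3 write: invalidate ['C1=S'] -> C3=M] -> [I,I,I,M]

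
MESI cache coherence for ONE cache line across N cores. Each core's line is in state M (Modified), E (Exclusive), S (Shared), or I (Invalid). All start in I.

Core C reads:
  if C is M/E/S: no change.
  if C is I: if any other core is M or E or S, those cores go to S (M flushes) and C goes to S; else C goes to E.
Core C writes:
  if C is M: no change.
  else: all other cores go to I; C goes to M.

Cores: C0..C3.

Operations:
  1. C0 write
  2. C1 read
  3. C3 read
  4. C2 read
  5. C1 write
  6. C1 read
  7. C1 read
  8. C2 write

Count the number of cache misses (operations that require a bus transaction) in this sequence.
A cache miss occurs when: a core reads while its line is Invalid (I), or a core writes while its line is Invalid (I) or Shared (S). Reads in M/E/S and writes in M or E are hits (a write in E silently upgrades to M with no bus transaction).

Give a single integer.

Op 1: C0 write [C0 write: invalidate none -> C0=M] -> [M,I,I,I] [MISS #1: write from I]
Op 2: C1 read [C1 read from I: others=['C0=M'] -> C1=S, others downsized to S] -> [S,S,I,I] [MISS #2: read from I]
Op 3: C3 read [C3 read from I: others=['C0=S', 'C1=S'] -> C3=S, others downsized to S] -> [S,S,I,S] [MISS #3: read from I]
Op 4: C2 read [C2 read from I: others=['C0=S', 'C1=S', 'C3=S'] -> C2=S, others downsized to S] -> [S,S,S,S] [MISS #4: read from I]
Op 5: C1 write [C1 write: invalidate ['C0=S', 'C2=S', 'C3=S'] -> C1=M] -> [I,M,I,I] [MISS #5: write from S]
Op 6: C1 read [C1 read: already in M, no change] -> [I,M,I,I] [hit: read from M]
Op 7: C1 read [C1 read: already in M, no change] -> [I,M,I,I] [hit: read from M]
Op 8: C2 write [C2 write: invalidate ['C1=M'] -> C2=M] -> [I,I,M,I] [MISS #6: write from I]

Answer: 6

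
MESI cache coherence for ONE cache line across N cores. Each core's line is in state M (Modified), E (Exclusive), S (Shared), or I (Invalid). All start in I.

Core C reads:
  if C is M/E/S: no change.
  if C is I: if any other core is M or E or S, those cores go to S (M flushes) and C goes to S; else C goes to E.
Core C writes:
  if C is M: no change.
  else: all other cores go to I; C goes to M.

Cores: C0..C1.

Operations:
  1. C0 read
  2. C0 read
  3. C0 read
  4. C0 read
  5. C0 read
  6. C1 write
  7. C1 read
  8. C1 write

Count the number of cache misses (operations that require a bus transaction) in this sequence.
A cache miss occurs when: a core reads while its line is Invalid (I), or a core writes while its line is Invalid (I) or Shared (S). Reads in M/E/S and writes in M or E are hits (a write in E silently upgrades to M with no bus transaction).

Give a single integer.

Op 1: C0 read [C0 read from I: no other sharers -> C0=E (exclusive)] -> [E,I] [MISS #1: read from I]
Op 2: C0 read [C0 read: already in E, no change] -> [E,I] [hit: read from E]
Op 3: C0 read [C0 read: already in E, no change] -> [E,I] [hit: read from E]
Op 4: C0 read [C0 read: already in E, no change] -> [E,I] [hit: read from E]
Op 5: C0 read [C0 read: already in E, no change] -> [E,I] [hit: read from E]
Op 6: C1 write [C1 write: invalidate ['C0=E'] -> C1=M] -> [I,M] [MISS #2: write from I]
Op 7: C1 read [C1 read: already in M, no change] -> [I,M] [hit: read from M]
Op 8: C1 write [C1 write: already M (modified), no change] -> [I,M] [hit: write from M]

Answer: 2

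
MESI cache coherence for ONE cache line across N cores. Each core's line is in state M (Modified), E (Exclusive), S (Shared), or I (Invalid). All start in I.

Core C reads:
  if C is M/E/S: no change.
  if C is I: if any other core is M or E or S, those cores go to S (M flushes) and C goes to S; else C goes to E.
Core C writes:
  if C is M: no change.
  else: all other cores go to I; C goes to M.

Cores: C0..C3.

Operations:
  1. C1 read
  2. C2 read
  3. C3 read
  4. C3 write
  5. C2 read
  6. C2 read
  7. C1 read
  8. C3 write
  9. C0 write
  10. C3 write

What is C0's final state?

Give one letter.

Answer: I

Derivation:
Op 1: C1 read [C1 read from I: no other sharers -> C1=E (exclusive)] -> [I,E,I,I]
Op 2: C2 read [C2 read from I: others=['C1=E'] -> C2=S, others downsized to S] -> [I,S,S,I]
Op 3: C3 read [C3 read from I: others=['C1=S', 'C2=S'] -> C3=S, others downsized to S] -> [I,S,S,S]
Op 4: C3 write [C3 write: invalidate ['C1=S', 'C2=S'] -> C3=M] -> [I,I,I,M]
Op 5: C2 read [C2 read from I: others=['C3=M'] -> C2=S, others downsized to S] -> [I,I,S,S]
Op 6: C2 read [C2 read: already in S, no change] -> [I,I,S,S]
Op 7: C1 read [C1 read from I: others=['C2=S', 'C3=S'] -> C1=S, others downsized to S] -> [I,S,S,S]
Op 8: C3 write [C3 write: invalidate ['C1=S', 'C2=S'] -> C3=M] -> [I,I,I,M]
Op 9: C0 write [C0 write: invalidate ['C3=M'] -> C0=M] -> [M,I,I,I]
Op 10: C3 write [C3 write: invalidate ['C0=M'] -> C3=M] -> [I,I,I,M]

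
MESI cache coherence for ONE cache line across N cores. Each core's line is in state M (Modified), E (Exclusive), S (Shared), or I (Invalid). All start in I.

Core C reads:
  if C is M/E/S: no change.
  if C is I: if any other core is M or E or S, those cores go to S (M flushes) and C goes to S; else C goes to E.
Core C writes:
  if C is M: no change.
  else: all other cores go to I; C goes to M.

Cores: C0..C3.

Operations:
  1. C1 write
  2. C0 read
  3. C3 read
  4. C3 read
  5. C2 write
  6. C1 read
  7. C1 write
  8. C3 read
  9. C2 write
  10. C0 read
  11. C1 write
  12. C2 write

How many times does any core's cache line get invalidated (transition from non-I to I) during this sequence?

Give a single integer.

Answer: 9

Derivation:
Op 1: C1 write [C1 write: invalidate none -> C1=M] -> [I,M,I,I] (invalidations this op: 0; running total: 0)
Op 2: C0 read [C0 read from I: others=['C1=M'] -> C0=S, others downsized to S] -> [S,S,I,I] (invalidations this op: 0; running total: 0)
Op 3: C3 read [C3 read from I: others=['C0=S', 'C1=S'] -> C3=S, others downsized to S] -> [S,S,I,S] (invalidations this op: 0; running total: 0)
Op 4: C3 read [C3 read: already in S, no change] -> [S,S,I,S] (invalidations this op: 0; running total: 0)
Op 5: C2 write [C2 write: invalidate ['C0=S', 'C1=S', 'C3=S'] -> C2=M] -> [I,I,M,I] (invalidations this op: 3; running total: 3)
Op 6: C1 read [C1 read from I: others=['C2=M'] -> C1=S, others downsized to S] -> [I,S,S,I] (invalidations this op: 0; running total: 3)
Op 7: C1 write [C1 write: invalidate ['C2=S'] -> C1=M] -> [I,M,I,I] (invalidations this op: 1; running total: 4)
Op 8: C3 read [C3 read from I: others=['C1=M'] -> C3=S, others downsized to S] -> [I,S,I,S] (invalidations this op: 0; running total: 4)
Op 9: C2 write [C2 write: invalidate ['C1=S', 'C3=S'] -> C2=M] -> [I,I,M,I] (invalidations this op: 2; running total: 6)
Op 10: C0 read [C0 read from I: others=['C2=M'] -> C0=S, others downsized to S] -> [S,I,S,I] (invalidations this op: 0; running total: 6)
Op 11: C1 write [C1 write: invalidate ['C0=S', 'C2=S'] -> C1=M] -> [I,M,I,I] (invalidations this op: 2; running total: 8)
Op 12: C2 write [C2 write: invalidate ['C1=M'] -> C2=M] -> [I,I,M,I] (invalidations this op: 1; running total: 9)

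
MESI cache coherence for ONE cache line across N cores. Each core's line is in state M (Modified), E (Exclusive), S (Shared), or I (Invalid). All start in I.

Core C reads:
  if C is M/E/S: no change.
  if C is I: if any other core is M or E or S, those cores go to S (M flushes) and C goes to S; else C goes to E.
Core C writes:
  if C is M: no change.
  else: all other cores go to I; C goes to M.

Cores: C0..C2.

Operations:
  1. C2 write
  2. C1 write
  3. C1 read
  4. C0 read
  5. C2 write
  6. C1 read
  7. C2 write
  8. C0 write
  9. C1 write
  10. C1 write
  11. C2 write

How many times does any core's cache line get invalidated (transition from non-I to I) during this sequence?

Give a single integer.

Answer: 7

Derivation:
Op 1: C2 write [C2 write: invalidate none -> C2=M] -> [I,I,M] (invalidations this op: 0; running total: 0)
Op 2: C1 write [C1 write: invalidate ['C2=M'] -> C1=M] -> [I,M,I] (invalidations this op: 1; running total: 1)
Op 3: C1 read [C1 read: already in M, no change] -> [I,M,I] (invalidations this op: 0; running total: 1)
Op 4: C0 read [C0 read from I: others=['C1=M'] -> C0=S, others downsized to S] -> [S,S,I] (invalidations this op: 0; running total: 1)
Op 5: C2 write [C2 write: invalidate ['C0=S', 'C1=S'] -> C2=M] -> [I,I,M] (invalidations this op: 2; running total: 3)
Op 6: C1 read [C1 read from I: others=['C2=M'] -> C1=S, others downsized to S] -> [I,S,S] (invalidations this op: 0; running total: 3)
Op 7: C2 write [C2 write: invalidate ['C1=S'] -> C2=M] -> [I,I,M] (invalidations this op: 1; running total: 4)
Op 8: C0 write [C0 write: invalidate ['C2=M'] -> C0=M] -> [M,I,I] (invalidations this op: 1; running total: 5)
Op 9: C1 write [C1 write: invalidate ['C0=M'] -> C1=M] -> [I,M,I] (invalidations this op: 1; running total: 6)
Op 10: C1 write [C1 write: already M (modified), no change] -> [I,M,I] (invalidations this op: 0; running total: 6)
Op 11: C2 write [C2 write: invalidate ['C1=M'] -> C2=M] -> [I,I,M] (invalidations this op: 1; running total: 7)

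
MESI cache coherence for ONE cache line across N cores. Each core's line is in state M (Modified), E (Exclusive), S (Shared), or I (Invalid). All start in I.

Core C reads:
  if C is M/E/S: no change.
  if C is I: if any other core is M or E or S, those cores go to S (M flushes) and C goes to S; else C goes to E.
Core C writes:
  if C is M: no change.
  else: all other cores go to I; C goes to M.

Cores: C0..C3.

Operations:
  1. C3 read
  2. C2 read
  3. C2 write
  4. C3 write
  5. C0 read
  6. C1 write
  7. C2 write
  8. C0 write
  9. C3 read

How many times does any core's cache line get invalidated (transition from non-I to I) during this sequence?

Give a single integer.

Op 1: C3 read [C3 read from I: no other sharers -> C3=E (exclusive)] -> [I,I,I,E] (invalidations this op: 0; running total: 0)
Op 2: C2 read [C2 read from I: others=['C3=E'] -> C2=S, others downsized to S] -> [I,I,S,S] (invalidations this op: 0; running total: 0)
Op 3: C2 write [C2 write: invalidate ['C3=S'] -> C2=M] -> [I,I,M,I] (invalidations this op: 1; running total: 1)
Op 4: C3 write [C3 write: invalidate ['C2=M'] -> C3=M] -> [I,I,I,M] (invalidations this op: 1; running total: 2)
Op 5: C0 read [C0 read from I: others=['C3=M'] -> C0=S, others downsized to S] -> [S,I,I,S] (invalidations this op: 0; running total: 2)
Op 6: C1 write [C1 write: invalidate ['C0=S', 'C3=S'] -> C1=M] -> [I,M,I,I] (invalidations this op: 2; running total: 4)
Op 7: C2 write [C2 write: invalidate ['C1=M'] -> C2=M] -> [I,I,M,I] (invalidations this op: 1; running total: 5)
Op 8: C0 write [C0 write: invalidate ['C2=M'] -> C0=M] -> [M,I,I,I] (invalidations this op: 1; running total: 6)
Op 9: C3 read [C3 read from I: others=['C0=M'] -> C3=S, others downsized to S] -> [S,I,I,S] (invalidations this op: 0; running total: 6)

Answer: 6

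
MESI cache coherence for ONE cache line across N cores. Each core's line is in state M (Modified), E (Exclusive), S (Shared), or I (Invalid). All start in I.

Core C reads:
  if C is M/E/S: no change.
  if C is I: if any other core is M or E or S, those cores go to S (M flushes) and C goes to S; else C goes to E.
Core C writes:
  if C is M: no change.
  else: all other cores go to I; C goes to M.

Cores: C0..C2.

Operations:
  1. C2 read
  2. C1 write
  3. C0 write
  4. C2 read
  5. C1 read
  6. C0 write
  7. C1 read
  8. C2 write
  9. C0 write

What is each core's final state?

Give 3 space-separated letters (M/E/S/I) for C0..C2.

Answer: M I I

Derivation:
Op 1: C2 read [C2 read from I: no other sharers -> C2=E (exclusive)] -> [I,I,E]
Op 2: C1 write [C1 write: invalidate ['C2=E'] -> C1=M] -> [I,M,I]
Op 3: C0 write [C0 write: invalidate ['C1=M'] -> C0=M] -> [M,I,I]
Op 4: C2 read [C2 read from I: others=['C0=M'] -> C2=S, others downsized to S] -> [S,I,S]
Op 5: C1 read [C1 read from I: others=['C0=S', 'C2=S'] -> C1=S, others downsized to S] -> [S,S,S]
Op 6: C0 write [C0 write: invalidate ['C1=S', 'C2=S'] -> C0=M] -> [M,I,I]
Op 7: C1 read [C1 read from I: others=['C0=M'] -> C1=S, others downsized to S] -> [S,S,I]
Op 8: C2 write [C2 write: invalidate ['C0=S', 'C1=S'] -> C2=M] -> [I,I,M]
Op 9: C0 write [C0 write: invalidate ['C2=M'] -> C0=M] -> [M,I,I]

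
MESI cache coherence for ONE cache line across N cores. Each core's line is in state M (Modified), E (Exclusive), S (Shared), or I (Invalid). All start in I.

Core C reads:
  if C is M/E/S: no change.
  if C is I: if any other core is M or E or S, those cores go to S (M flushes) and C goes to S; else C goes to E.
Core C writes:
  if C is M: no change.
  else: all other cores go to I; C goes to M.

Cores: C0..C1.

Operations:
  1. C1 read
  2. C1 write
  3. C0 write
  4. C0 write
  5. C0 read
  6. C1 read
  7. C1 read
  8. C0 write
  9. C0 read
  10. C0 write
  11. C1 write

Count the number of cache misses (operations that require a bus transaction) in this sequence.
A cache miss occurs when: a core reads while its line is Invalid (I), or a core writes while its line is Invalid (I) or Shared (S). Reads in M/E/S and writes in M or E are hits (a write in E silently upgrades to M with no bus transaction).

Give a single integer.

Answer: 5

Derivation:
Op 1: C1 read [C1 read from I: no other sharers -> C1=E (exclusive)] -> [I,E] [MISS #1: read from I]
Op 2: C1 write [C1 write: invalidate none -> C1=M] -> [I,M] [hit: write from E is a silent E->M upgrade, no bus transaction]
Op 3: C0 write [C0 write: invalidate ['C1=M'] -> C0=M] -> [M,I] [MISS #2: write from I]
Op 4: C0 write [C0 write: already M (modified), no change] -> [M,I] [hit: write from M]
Op 5: C0 read [C0 read: already in M, no change] -> [M,I] [hit: read from M]
Op 6: C1 read [C1 read from I: others=['C0=M'] -> C1=S, others downsized to S] -> [S,S] [MISS #3: read from I]
Op 7: C1 read [C1 read: already in S, no change] -> [S,S] [hit: read from S]
Op 8: C0 write [C0 write: invalidate ['C1=S'] -> C0=M] -> [M,I] [MISS #4: write from S]
Op 9: C0 read [C0 read: already in M, no change] -> [M,I] [hit: read from M]
Op 10: C0 write [C0 write: already M (modified), no change] -> [M,I] [hit: write from M]
Op 11: C1 write [C1 write: invalidate ['C0=M'] -> C1=M] -> [I,M] [MISS #5: write from I]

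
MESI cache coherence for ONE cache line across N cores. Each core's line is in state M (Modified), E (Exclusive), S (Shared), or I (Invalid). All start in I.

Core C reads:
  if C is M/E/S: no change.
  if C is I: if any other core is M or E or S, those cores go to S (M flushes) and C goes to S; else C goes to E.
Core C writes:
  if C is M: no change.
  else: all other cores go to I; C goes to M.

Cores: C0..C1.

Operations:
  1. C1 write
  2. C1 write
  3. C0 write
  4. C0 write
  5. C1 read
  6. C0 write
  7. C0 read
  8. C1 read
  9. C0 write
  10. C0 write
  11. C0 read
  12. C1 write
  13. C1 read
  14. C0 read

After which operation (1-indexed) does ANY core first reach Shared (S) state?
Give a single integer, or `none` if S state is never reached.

Op 1: C1 write [C1 write: invalidate none -> C1=M] -> [I,M]
Op 2: C1 write [C1 write: already M (modified), no change] -> [I,M]
Op 3: C0 write [C0 write: invalidate ['C1=M'] -> C0=M] -> [M,I]
Op 4: C0 write [C0 write: already M (modified), no change] -> [M,I]
Op 5: C1 read [C1 read from I: others=['C0=M'] -> C1=S, others downsized to S] -> [S,S]
  -> First S state at op 5; remaining ops need not be traced.

Answer: 5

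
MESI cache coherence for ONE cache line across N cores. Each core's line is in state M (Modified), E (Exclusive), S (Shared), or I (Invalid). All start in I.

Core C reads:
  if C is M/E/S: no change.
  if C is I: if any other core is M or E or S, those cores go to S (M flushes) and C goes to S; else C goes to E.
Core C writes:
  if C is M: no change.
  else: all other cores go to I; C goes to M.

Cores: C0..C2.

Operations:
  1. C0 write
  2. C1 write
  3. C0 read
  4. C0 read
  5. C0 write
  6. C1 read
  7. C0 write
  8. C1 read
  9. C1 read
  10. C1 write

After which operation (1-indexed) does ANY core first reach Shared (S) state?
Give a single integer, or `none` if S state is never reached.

Answer: 3

Derivation:
Op 1: C0 write [C0 write: invalidate none -> C0=M] -> [M,I,I]
Op 2: C1 write [C1 write: invalidate ['C0=M'] -> C1=M] -> [I,M,I]
Op 3: C0 read [C0 read from I: others=['C1=M'] -> C0=S, others downsized to S] -> [S,S,I]
  -> First S state at op 3; remaining ops need not be traced.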